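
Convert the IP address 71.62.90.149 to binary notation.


71 = 01000111
62 = 00111110
90 = 01011010
149 = 10010101
Binary: 01000111.00111110.01011010.10010101


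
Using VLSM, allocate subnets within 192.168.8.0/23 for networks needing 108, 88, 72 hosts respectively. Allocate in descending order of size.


108 hosts -> /25 (126 usable): 192.168.8.0/25
88 hosts -> /25 (126 usable): 192.168.8.128/25
72 hosts -> /25 (126 usable): 192.168.9.0/25
Allocation: 192.168.8.0/25 (108 hosts, 126 usable); 192.168.8.128/25 (88 hosts, 126 usable); 192.168.9.0/25 (72 hosts, 126 usable)


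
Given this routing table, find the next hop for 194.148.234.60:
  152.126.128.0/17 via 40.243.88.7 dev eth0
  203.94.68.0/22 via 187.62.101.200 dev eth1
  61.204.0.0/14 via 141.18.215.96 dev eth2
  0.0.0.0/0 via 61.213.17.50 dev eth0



Longest prefix match for 194.148.234.60:
  /17 152.126.128.0: no
  /22 203.94.68.0: no
  /14 61.204.0.0: no
  /0 0.0.0.0: MATCH
Selected: next-hop 61.213.17.50 via eth0 (matched /0)


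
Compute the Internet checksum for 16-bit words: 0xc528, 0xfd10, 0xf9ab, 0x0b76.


Sum all words (with carry folding):
+ 0xc528 = 0xc528
+ 0xfd10 = 0xc239
+ 0xf9ab = 0xbbe5
+ 0x0b76 = 0xc75b
One's complement: ~0xc75b
Checksum = 0x38a4


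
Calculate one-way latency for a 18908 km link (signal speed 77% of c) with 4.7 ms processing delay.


Speed = 0.77 * 3e5 km/s = 231000 km/s
Propagation delay = 18908 / 231000 = 0.0819 s = 81.8528 ms
Processing delay = 4.7 ms
Total one-way latency = 86.5528 ms


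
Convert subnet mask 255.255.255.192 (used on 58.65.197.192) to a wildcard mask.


Subnet mask: 255.255.255.192
Wildcard = 255.255.255.255 - subnet mask
255 - 255 = 0
255 - 255 = 0
255 - 255 = 0
255 - 192 = 63
Wildcard: 0.0.0.63


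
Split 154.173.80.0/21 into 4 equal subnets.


New prefix = 21 + 2 = 23
Each subnet has 512 addresses
  154.173.80.0/23
  154.173.82.0/23
  154.173.84.0/23
  154.173.86.0/23
Subnets: 154.173.80.0/23, 154.173.82.0/23, 154.173.84.0/23, 154.173.86.0/23


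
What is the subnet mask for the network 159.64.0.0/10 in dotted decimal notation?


/10 means 10 network bits, 22 host bits
Binary: 11111111110000000000000000000000
Mask: 255.192.0.0


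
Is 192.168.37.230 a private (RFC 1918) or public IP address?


RFC 1918 private ranges:
  10.0.0.0/8 (10.0.0.0 - 10.255.255.255)
  172.16.0.0/12 (172.16.0.0 - 172.31.255.255)
  192.168.0.0/16 (192.168.0.0 - 192.168.255.255)
Private (in 192.168.0.0/16)


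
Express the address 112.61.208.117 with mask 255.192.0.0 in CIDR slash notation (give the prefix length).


Binary: 11111111.11000000.00000000.00000000
Count leading 1s
Prefix: /10


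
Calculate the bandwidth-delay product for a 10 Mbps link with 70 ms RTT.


BDP = bandwidth * RTT
= 10 Mbps * 70 ms
= 10 * 1e6 * 70 / 1000 bits
= 700000 bits
= 87500 bytes
= 85.4492 KB
BDP = 700000 bits (87500 bytes)


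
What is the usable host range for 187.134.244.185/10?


Network: 187.128.0.0
Broadcast: 187.191.255.255
First usable = network + 1
Last usable = broadcast - 1
Range: 187.128.0.1 to 187.191.255.254


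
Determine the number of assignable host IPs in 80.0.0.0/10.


Host bits = 32 - 10 = 22
Total addresses = 2^22 = 4194304
Usable = total - 2 (network and broadcast)
Usable hosts: 4194302


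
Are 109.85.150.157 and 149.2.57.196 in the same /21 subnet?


Mask: 255.255.248.0
109.85.150.157 AND mask = 109.85.144.0
149.2.57.196 AND mask = 149.2.56.0
No, different subnets (109.85.144.0 vs 149.2.56.0)


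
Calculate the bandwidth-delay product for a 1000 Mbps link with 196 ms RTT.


BDP = bandwidth * RTT
= 1000 Mbps * 196 ms
= 1000 * 1e6 * 196 / 1000 bits
= 196000000 bits
= 24500000 bytes
= 23925.7812 KB
BDP = 196000000 bits (24500000 bytes)


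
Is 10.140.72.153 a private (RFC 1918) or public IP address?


RFC 1918 private ranges:
  10.0.0.0/8 (10.0.0.0 - 10.255.255.255)
  172.16.0.0/12 (172.16.0.0 - 172.31.255.255)
  192.168.0.0/16 (192.168.0.0 - 192.168.255.255)
Private (in 10.0.0.0/8)


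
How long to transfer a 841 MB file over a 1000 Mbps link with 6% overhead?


Effective throughput = 1000 * (1 - 6/100) = 940 Mbps
File size in Mb = 841 * 8 = 6728 Mb
Time = 6728 / 940
Time = 7.1574 seconds


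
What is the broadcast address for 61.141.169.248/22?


Network: 61.141.168.0/22
Host bits = 10
Set all host bits to 1:
Broadcast: 61.141.171.255


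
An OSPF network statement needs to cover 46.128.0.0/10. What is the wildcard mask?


Subnet mask: 255.192.0.0
Wildcard = 255.255.255.255 - subnet mask
255 - 255 = 0
255 - 192 = 63
255 - 0 = 255
255 - 0 = 255
Wildcard: 0.63.255.255


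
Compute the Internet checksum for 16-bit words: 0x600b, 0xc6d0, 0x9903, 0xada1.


Sum all words (with carry folding):
+ 0x600b = 0x600b
+ 0xc6d0 = 0x26dc
+ 0x9903 = 0xbfdf
+ 0xada1 = 0x6d81
One's complement: ~0x6d81
Checksum = 0x927e


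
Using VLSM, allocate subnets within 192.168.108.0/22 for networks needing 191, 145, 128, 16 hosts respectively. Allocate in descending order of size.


191 hosts -> /24 (254 usable): 192.168.108.0/24
145 hosts -> /24 (254 usable): 192.168.109.0/24
128 hosts -> /24 (254 usable): 192.168.110.0/24
16 hosts -> /27 (30 usable): 192.168.111.0/27
Allocation: 192.168.108.0/24 (191 hosts, 254 usable); 192.168.109.0/24 (145 hosts, 254 usable); 192.168.110.0/24 (128 hosts, 254 usable); 192.168.111.0/27 (16 hosts, 30 usable)


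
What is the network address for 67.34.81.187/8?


IP:   01000011.00100010.01010001.10111011
Mask: 11111111.00000000.00000000.00000000
AND operation:
Net:  01000011.00000000.00000000.00000000
Network: 67.0.0.0/8


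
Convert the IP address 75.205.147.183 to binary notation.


75 = 01001011
205 = 11001101
147 = 10010011
183 = 10110111
Binary: 01001011.11001101.10010011.10110111


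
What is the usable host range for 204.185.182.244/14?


Network: 204.184.0.0
Broadcast: 204.187.255.255
First usable = network + 1
Last usable = broadcast - 1
Range: 204.184.0.1 to 204.187.255.254


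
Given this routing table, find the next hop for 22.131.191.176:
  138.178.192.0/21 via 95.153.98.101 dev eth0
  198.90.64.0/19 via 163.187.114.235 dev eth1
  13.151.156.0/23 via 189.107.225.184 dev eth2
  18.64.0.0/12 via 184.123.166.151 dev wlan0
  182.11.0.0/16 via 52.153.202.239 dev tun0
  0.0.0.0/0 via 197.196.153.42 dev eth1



Longest prefix match for 22.131.191.176:
  /21 138.178.192.0: no
  /19 198.90.64.0: no
  /23 13.151.156.0: no
  /12 18.64.0.0: no
  /16 182.11.0.0: no
  /0 0.0.0.0: MATCH
Selected: next-hop 197.196.153.42 via eth1 (matched /0)


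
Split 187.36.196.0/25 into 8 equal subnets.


New prefix = 25 + 3 = 28
Each subnet has 16 addresses
  187.36.196.0/28
  187.36.196.16/28
  187.36.196.32/28
  187.36.196.48/28
  187.36.196.64/28
  187.36.196.80/28
  187.36.196.96/28
  187.36.196.112/28
Subnets: 187.36.196.0/28, 187.36.196.16/28, 187.36.196.32/28, 187.36.196.48/28, 187.36.196.64/28, 187.36.196.80/28, 187.36.196.96/28, 187.36.196.112/28


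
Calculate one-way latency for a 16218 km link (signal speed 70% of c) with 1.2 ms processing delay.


Speed = 0.7 * 3e5 km/s = 210000 km/s
Propagation delay = 16218 / 210000 = 0.0772 s = 77.2286 ms
Processing delay = 1.2 ms
Total one-way latency = 78.4286 ms


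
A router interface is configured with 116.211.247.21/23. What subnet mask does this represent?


/23 means 23 network bits, 9 host bits
Binary: 11111111111111111111111000000000
Mask: 255.255.254.0


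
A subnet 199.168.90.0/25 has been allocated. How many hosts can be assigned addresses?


Host bits = 32 - 25 = 7
Total addresses = 2^7 = 128
Usable = total - 2 (network and broadcast)
Usable hosts: 126


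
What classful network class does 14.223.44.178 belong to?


First octet: 14
Binary: 00001110
0xxxxxxx -> Class A (1-126)
Class A, default mask 255.0.0.0 (/8)


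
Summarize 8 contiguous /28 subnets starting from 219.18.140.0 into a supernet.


Original prefix: /28
Number of subnets: 8 = 2^3
New prefix = 28 - 3 = 25
Supernet: 219.18.140.0/25


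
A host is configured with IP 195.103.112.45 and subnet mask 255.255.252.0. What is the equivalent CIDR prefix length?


Binary: 11111111.11111111.11111100.00000000
Count leading 1s
Prefix: /22


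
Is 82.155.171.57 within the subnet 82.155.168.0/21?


Subnet network: 82.155.168.0
Test IP AND mask: 82.155.168.0
Yes, 82.155.171.57 is in 82.155.168.0/21


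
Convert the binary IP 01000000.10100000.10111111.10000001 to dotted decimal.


01000000 = 64
10100000 = 160
10111111 = 191
10000001 = 129
IP: 64.160.191.129


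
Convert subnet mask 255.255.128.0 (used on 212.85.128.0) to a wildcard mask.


Subnet mask: 255.255.128.0
Wildcard = 255.255.255.255 - subnet mask
255 - 255 = 0
255 - 255 = 0
255 - 128 = 127
255 - 0 = 255
Wildcard: 0.0.127.255


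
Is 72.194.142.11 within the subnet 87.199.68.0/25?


Subnet network: 87.199.68.0
Test IP AND mask: 72.194.142.0
No, 72.194.142.11 is not in 87.199.68.0/25


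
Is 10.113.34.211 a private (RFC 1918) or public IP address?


RFC 1918 private ranges:
  10.0.0.0/8 (10.0.0.0 - 10.255.255.255)
  172.16.0.0/12 (172.16.0.0 - 172.31.255.255)
  192.168.0.0/16 (192.168.0.0 - 192.168.255.255)
Private (in 10.0.0.0/8)


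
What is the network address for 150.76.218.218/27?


IP:   10010110.01001100.11011010.11011010
Mask: 11111111.11111111.11111111.11100000
AND operation:
Net:  10010110.01001100.11011010.11000000
Network: 150.76.218.192/27


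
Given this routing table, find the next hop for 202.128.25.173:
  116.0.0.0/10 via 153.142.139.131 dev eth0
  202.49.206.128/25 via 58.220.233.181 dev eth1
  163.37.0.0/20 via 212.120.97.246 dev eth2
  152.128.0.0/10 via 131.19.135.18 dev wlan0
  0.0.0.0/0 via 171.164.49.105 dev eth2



Longest prefix match for 202.128.25.173:
  /10 116.0.0.0: no
  /25 202.49.206.128: no
  /20 163.37.0.0: no
  /10 152.128.0.0: no
  /0 0.0.0.0: MATCH
Selected: next-hop 171.164.49.105 via eth2 (matched /0)


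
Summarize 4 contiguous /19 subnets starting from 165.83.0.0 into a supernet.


Original prefix: /19
Number of subnets: 4 = 2^2
New prefix = 19 - 2 = 17
Supernet: 165.83.0.0/17


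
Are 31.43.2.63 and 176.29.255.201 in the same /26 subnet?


Mask: 255.255.255.192
31.43.2.63 AND mask = 31.43.2.0
176.29.255.201 AND mask = 176.29.255.192
No, different subnets (31.43.2.0 vs 176.29.255.192)


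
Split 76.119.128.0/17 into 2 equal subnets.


New prefix = 17 + 1 = 18
Each subnet has 16384 addresses
  76.119.128.0/18
  76.119.192.0/18
Subnets: 76.119.128.0/18, 76.119.192.0/18


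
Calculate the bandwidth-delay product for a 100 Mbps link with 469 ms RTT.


BDP = bandwidth * RTT
= 100 Mbps * 469 ms
= 100 * 1e6 * 469 / 1000 bits
= 46900000 bits
= 5862500 bytes
= 5725.0977 KB
BDP = 46900000 bits (5862500 bytes)


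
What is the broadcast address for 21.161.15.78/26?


Network: 21.161.15.64/26
Host bits = 6
Set all host bits to 1:
Broadcast: 21.161.15.127


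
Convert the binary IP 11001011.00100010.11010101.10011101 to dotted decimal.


11001011 = 203
00100010 = 34
11010101 = 213
10011101 = 157
IP: 203.34.213.157


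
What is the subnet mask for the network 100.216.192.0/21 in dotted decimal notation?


/21 means 21 network bits, 11 host bits
Binary: 11111111111111111111100000000000
Mask: 255.255.248.0


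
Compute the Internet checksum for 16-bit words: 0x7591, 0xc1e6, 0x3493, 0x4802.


Sum all words (with carry folding):
+ 0x7591 = 0x7591
+ 0xc1e6 = 0x3778
+ 0x3493 = 0x6c0b
+ 0x4802 = 0xb40d
One's complement: ~0xb40d
Checksum = 0x4bf2


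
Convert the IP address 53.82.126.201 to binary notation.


53 = 00110101
82 = 01010010
126 = 01111110
201 = 11001001
Binary: 00110101.01010010.01111110.11001001


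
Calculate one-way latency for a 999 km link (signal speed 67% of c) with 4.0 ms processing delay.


Speed = 0.67 * 3e5 km/s = 201000 km/s
Propagation delay = 999 / 201000 = 0.005 s = 4.9701 ms
Processing delay = 4.0 ms
Total one-way latency = 8.9701 ms


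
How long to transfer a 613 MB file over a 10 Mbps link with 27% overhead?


Effective throughput = 10 * (1 - 27/100) = 7.3 Mbps
File size in Mb = 613 * 8 = 4904 Mb
Time = 4904 / 7.3
Time = 671.7808 seconds


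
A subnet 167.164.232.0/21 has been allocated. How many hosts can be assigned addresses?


Host bits = 32 - 21 = 11
Total addresses = 2^11 = 2048
Usable = total - 2 (network and broadcast)
Usable hosts: 2046


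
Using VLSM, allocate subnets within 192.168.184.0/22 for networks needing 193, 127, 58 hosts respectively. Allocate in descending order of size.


193 hosts -> /24 (254 usable): 192.168.184.0/24
127 hosts -> /24 (254 usable): 192.168.185.0/24
58 hosts -> /26 (62 usable): 192.168.186.0/26
Allocation: 192.168.184.0/24 (193 hosts, 254 usable); 192.168.185.0/24 (127 hosts, 254 usable); 192.168.186.0/26 (58 hosts, 62 usable)


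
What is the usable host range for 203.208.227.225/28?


Network: 203.208.227.224
Broadcast: 203.208.227.239
First usable = network + 1
Last usable = broadcast - 1
Range: 203.208.227.225 to 203.208.227.238


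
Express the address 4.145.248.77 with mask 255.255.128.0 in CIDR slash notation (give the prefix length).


Binary: 11111111.11111111.10000000.00000000
Count leading 1s
Prefix: /17


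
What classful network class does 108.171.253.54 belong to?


First octet: 108
Binary: 01101100
0xxxxxxx -> Class A (1-126)
Class A, default mask 255.0.0.0 (/8)


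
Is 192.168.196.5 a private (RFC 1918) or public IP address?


RFC 1918 private ranges:
  10.0.0.0/8 (10.0.0.0 - 10.255.255.255)
  172.16.0.0/12 (172.16.0.0 - 172.31.255.255)
  192.168.0.0/16 (192.168.0.0 - 192.168.255.255)
Private (in 192.168.0.0/16)


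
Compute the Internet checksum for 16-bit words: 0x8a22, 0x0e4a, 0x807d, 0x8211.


Sum all words (with carry folding):
+ 0x8a22 = 0x8a22
+ 0x0e4a = 0x986c
+ 0x807d = 0x18ea
+ 0x8211 = 0x9afb
One's complement: ~0x9afb
Checksum = 0x6504


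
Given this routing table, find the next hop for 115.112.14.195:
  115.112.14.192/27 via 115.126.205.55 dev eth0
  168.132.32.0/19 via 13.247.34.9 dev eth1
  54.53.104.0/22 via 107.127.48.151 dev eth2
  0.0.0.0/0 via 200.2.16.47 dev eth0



Longest prefix match for 115.112.14.195:
  /27 115.112.14.192: MATCH
  /19 168.132.32.0: no
  /22 54.53.104.0: no
  /0 0.0.0.0: MATCH
Selected: next-hop 115.126.205.55 via eth0 (matched /27)


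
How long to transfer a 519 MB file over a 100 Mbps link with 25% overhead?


Effective throughput = 100 * (1 - 25/100) = 75 Mbps
File size in Mb = 519 * 8 = 4152 Mb
Time = 4152 / 75
Time = 55.36 seconds


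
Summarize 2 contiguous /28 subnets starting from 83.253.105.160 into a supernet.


Original prefix: /28
Number of subnets: 2 = 2^1
New prefix = 28 - 1 = 27
Supernet: 83.253.105.160/27


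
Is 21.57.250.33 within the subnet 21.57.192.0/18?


Subnet network: 21.57.192.0
Test IP AND mask: 21.57.192.0
Yes, 21.57.250.33 is in 21.57.192.0/18


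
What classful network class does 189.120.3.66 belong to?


First octet: 189
Binary: 10111101
10xxxxxx -> Class B (128-191)
Class B, default mask 255.255.0.0 (/16)


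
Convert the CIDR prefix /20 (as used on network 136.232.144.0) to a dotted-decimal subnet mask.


/20 means 20 network bits, 12 host bits
Binary: 11111111111111111111000000000000
Mask: 255.255.240.0


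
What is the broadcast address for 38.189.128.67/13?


Network: 38.184.0.0/13
Host bits = 19
Set all host bits to 1:
Broadcast: 38.191.255.255


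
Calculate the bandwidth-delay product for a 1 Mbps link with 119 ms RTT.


BDP = bandwidth * RTT
= 1 Mbps * 119 ms
= 1 * 1e6 * 119 / 1000 bits
= 119000 bits
= 14875 bytes
= 14.5264 KB
BDP = 119000 bits (14875 bytes)


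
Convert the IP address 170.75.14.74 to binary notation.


170 = 10101010
75 = 01001011
14 = 00001110
74 = 01001010
Binary: 10101010.01001011.00001110.01001010


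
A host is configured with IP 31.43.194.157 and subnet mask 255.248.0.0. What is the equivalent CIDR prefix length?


Binary: 11111111.11111000.00000000.00000000
Count leading 1s
Prefix: /13


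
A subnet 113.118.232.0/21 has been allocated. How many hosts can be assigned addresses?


Host bits = 32 - 21 = 11
Total addresses = 2^11 = 2048
Usable = total - 2 (network and broadcast)
Usable hosts: 2046


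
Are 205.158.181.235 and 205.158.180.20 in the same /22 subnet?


Mask: 255.255.252.0
205.158.181.235 AND mask = 205.158.180.0
205.158.180.20 AND mask = 205.158.180.0
Yes, same subnet (205.158.180.0)


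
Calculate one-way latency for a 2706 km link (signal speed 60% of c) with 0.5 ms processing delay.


Speed = 0.6 * 3e5 km/s = 180000 km/s
Propagation delay = 2706 / 180000 = 0.015 s = 15.0333 ms
Processing delay = 0.5 ms
Total one-way latency = 15.5333 ms


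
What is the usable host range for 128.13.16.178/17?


Network: 128.13.0.0
Broadcast: 128.13.127.255
First usable = network + 1
Last usable = broadcast - 1
Range: 128.13.0.1 to 128.13.127.254


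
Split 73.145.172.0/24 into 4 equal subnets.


New prefix = 24 + 2 = 26
Each subnet has 64 addresses
  73.145.172.0/26
  73.145.172.64/26
  73.145.172.128/26
  73.145.172.192/26
Subnets: 73.145.172.0/26, 73.145.172.64/26, 73.145.172.128/26, 73.145.172.192/26


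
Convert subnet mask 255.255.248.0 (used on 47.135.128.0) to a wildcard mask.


Subnet mask: 255.255.248.0
Wildcard = 255.255.255.255 - subnet mask
255 - 255 = 0
255 - 255 = 0
255 - 248 = 7
255 - 0 = 255
Wildcard: 0.0.7.255


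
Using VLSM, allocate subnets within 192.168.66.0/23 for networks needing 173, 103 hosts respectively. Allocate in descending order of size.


173 hosts -> /24 (254 usable): 192.168.66.0/24
103 hosts -> /25 (126 usable): 192.168.67.0/25
Allocation: 192.168.66.0/24 (173 hosts, 254 usable); 192.168.67.0/25 (103 hosts, 126 usable)


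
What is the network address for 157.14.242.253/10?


IP:   10011101.00001110.11110010.11111101
Mask: 11111111.11000000.00000000.00000000
AND operation:
Net:  10011101.00000000.00000000.00000000
Network: 157.0.0.0/10


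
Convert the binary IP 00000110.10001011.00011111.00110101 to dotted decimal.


00000110 = 6
10001011 = 139
00011111 = 31
00110101 = 53
IP: 6.139.31.53


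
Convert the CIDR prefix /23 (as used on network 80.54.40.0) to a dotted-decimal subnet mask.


/23 means 23 network bits, 9 host bits
Binary: 11111111111111111111111000000000
Mask: 255.255.254.0


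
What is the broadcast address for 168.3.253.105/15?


Network: 168.2.0.0/15
Host bits = 17
Set all host bits to 1:
Broadcast: 168.3.255.255


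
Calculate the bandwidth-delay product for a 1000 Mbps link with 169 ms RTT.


BDP = bandwidth * RTT
= 1000 Mbps * 169 ms
= 1000 * 1e6 * 169 / 1000 bits
= 169000000 bits
= 21125000 bytes
= 20629.8828 KB
BDP = 169000000 bits (21125000 bytes)


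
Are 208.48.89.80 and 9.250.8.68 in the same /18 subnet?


Mask: 255.255.192.0
208.48.89.80 AND mask = 208.48.64.0
9.250.8.68 AND mask = 9.250.0.0
No, different subnets (208.48.64.0 vs 9.250.0.0)


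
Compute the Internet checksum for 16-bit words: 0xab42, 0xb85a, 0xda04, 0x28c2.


Sum all words (with carry folding):
+ 0xab42 = 0xab42
+ 0xb85a = 0x639d
+ 0xda04 = 0x3da2
+ 0x28c2 = 0x6664
One's complement: ~0x6664
Checksum = 0x999b


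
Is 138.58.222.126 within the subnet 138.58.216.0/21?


Subnet network: 138.58.216.0
Test IP AND mask: 138.58.216.0
Yes, 138.58.222.126 is in 138.58.216.0/21


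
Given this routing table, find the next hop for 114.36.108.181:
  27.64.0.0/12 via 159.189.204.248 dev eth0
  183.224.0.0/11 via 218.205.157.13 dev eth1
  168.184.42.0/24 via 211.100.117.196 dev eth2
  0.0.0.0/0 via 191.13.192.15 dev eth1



Longest prefix match for 114.36.108.181:
  /12 27.64.0.0: no
  /11 183.224.0.0: no
  /24 168.184.42.0: no
  /0 0.0.0.0: MATCH
Selected: next-hop 191.13.192.15 via eth1 (matched /0)


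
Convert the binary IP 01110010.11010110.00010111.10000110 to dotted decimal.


01110010 = 114
11010110 = 214
00010111 = 23
10000110 = 134
IP: 114.214.23.134


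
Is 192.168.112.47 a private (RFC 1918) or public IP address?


RFC 1918 private ranges:
  10.0.0.0/8 (10.0.0.0 - 10.255.255.255)
  172.16.0.0/12 (172.16.0.0 - 172.31.255.255)
  192.168.0.0/16 (192.168.0.0 - 192.168.255.255)
Private (in 192.168.0.0/16)


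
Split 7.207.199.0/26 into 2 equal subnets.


New prefix = 26 + 1 = 27
Each subnet has 32 addresses
  7.207.199.0/27
  7.207.199.32/27
Subnets: 7.207.199.0/27, 7.207.199.32/27


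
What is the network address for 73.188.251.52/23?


IP:   01001001.10111100.11111011.00110100
Mask: 11111111.11111111.11111110.00000000
AND operation:
Net:  01001001.10111100.11111010.00000000
Network: 73.188.250.0/23


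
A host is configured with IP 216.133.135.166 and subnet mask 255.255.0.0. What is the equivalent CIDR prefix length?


Binary: 11111111.11111111.00000000.00000000
Count leading 1s
Prefix: /16


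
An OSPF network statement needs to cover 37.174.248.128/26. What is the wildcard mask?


Subnet mask: 255.255.255.192
Wildcard = 255.255.255.255 - subnet mask
255 - 255 = 0
255 - 255 = 0
255 - 255 = 0
255 - 192 = 63
Wildcard: 0.0.0.63


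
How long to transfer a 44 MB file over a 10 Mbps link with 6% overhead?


Effective throughput = 10 * (1 - 6/100) = 9.4 Mbps
File size in Mb = 44 * 8 = 352 Mb
Time = 352 / 9.4
Time = 37.4468 seconds


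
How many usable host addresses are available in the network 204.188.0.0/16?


Host bits = 32 - 16 = 16
Total addresses = 2^16 = 65536
Usable = total - 2 (network and broadcast)
Usable hosts: 65534


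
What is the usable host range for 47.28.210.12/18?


Network: 47.28.192.0
Broadcast: 47.28.255.255
First usable = network + 1
Last usable = broadcast - 1
Range: 47.28.192.1 to 47.28.255.254


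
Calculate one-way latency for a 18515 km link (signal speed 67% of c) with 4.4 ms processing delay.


Speed = 0.67 * 3e5 km/s = 201000 km/s
Propagation delay = 18515 / 201000 = 0.0921 s = 92.1144 ms
Processing delay = 4.4 ms
Total one-way latency = 96.5144 ms


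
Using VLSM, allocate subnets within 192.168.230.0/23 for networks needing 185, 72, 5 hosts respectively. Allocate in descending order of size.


185 hosts -> /24 (254 usable): 192.168.230.0/24
72 hosts -> /25 (126 usable): 192.168.231.0/25
5 hosts -> /29 (6 usable): 192.168.231.128/29
Allocation: 192.168.230.0/24 (185 hosts, 254 usable); 192.168.231.0/25 (72 hosts, 126 usable); 192.168.231.128/29 (5 hosts, 6 usable)


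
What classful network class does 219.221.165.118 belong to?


First octet: 219
Binary: 11011011
110xxxxx -> Class C (192-223)
Class C, default mask 255.255.255.0 (/24)


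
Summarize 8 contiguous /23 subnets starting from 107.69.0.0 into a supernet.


Original prefix: /23
Number of subnets: 8 = 2^3
New prefix = 23 - 3 = 20
Supernet: 107.69.0.0/20


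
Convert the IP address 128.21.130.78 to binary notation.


128 = 10000000
21 = 00010101
130 = 10000010
78 = 01001110
Binary: 10000000.00010101.10000010.01001110


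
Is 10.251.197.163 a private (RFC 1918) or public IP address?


RFC 1918 private ranges:
  10.0.0.0/8 (10.0.0.0 - 10.255.255.255)
  172.16.0.0/12 (172.16.0.0 - 172.31.255.255)
  192.168.0.0/16 (192.168.0.0 - 192.168.255.255)
Private (in 10.0.0.0/8)


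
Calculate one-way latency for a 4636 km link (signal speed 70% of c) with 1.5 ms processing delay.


Speed = 0.7 * 3e5 km/s = 210000 km/s
Propagation delay = 4636 / 210000 = 0.0221 s = 22.0762 ms
Processing delay = 1.5 ms
Total one-way latency = 23.5762 ms


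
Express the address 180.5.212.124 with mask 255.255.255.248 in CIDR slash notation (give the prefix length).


Binary: 11111111.11111111.11111111.11111000
Count leading 1s
Prefix: /29


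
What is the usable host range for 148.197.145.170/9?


Network: 148.128.0.0
Broadcast: 148.255.255.255
First usable = network + 1
Last usable = broadcast - 1
Range: 148.128.0.1 to 148.255.255.254


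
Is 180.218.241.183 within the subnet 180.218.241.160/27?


Subnet network: 180.218.241.160
Test IP AND mask: 180.218.241.160
Yes, 180.218.241.183 is in 180.218.241.160/27


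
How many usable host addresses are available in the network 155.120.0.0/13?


Host bits = 32 - 13 = 19
Total addresses = 2^19 = 524288
Usable = total - 2 (network and broadcast)
Usable hosts: 524286


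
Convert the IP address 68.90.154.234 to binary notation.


68 = 01000100
90 = 01011010
154 = 10011010
234 = 11101010
Binary: 01000100.01011010.10011010.11101010


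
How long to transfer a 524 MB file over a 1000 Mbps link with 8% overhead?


Effective throughput = 1000 * (1 - 8/100) = 920 Mbps
File size in Mb = 524 * 8 = 4192 Mb
Time = 4192 / 920
Time = 4.5565 seconds


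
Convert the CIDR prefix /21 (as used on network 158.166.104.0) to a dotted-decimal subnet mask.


/21 means 21 network bits, 11 host bits
Binary: 11111111111111111111100000000000
Mask: 255.255.248.0


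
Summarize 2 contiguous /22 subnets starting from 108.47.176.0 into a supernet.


Original prefix: /22
Number of subnets: 2 = 2^1
New prefix = 22 - 1 = 21
Supernet: 108.47.176.0/21


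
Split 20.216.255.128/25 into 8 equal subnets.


New prefix = 25 + 3 = 28
Each subnet has 16 addresses
  20.216.255.128/28
  20.216.255.144/28
  20.216.255.160/28
  20.216.255.176/28
  20.216.255.192/28
  20.216.255.208/28
  20.216.255.224/28
  20.216.255.240/28
Subnets: 20.216.255.128/28, 20.216.255.144/28, 20.216.255.160/28, 20.216.255.176/28, 20.216.255.192/28, 20.216.255.208/28, 20.216.255.224/28, 20.216.255.240/28


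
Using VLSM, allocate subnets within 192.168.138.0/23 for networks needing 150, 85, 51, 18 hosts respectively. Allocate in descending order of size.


150 hosts -> /24 (254 usable): 192.168.138.0/24
85 hosts -> /25 (126 usable): 192.168.139.0/25
51 hosts -> /26 (62 usable): 192.168.139.128/26
18 hosts -> /27 (30 usable): 192.168.139.192/27
Allocation: 192.168.138.0/24 (150 hosts, 254 usable); 192.168.139.0/25 (85 hosts, 126 usable); 192.168.139.128/26 (51 hosts, 62 usable); 192.168.139.192/27 (18 hosts, 30 usable)


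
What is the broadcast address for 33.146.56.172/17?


Network: 33.146.0.0/17
Host bits = 15
Set all host bits to 1:
Broadcast: 33.146.127.255


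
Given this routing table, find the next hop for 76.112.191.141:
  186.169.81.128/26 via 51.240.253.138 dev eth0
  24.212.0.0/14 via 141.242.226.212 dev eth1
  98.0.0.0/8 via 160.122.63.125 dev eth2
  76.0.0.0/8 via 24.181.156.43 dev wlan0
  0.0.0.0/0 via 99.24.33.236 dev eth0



Longest prefix match for 76.112.191.141:
  /26 186.169.81.128: no
  /14 24.212.0.0: no
  /8 98.0.0.0: no
  /8 76.0.0.0: MATCH
  /0 0.0.0.0: MATCH
Selected: next-hop 24.181.156.43 via wlan0 (matched /8)


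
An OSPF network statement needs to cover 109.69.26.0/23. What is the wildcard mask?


Subnet mask: 255.255.254.0
Wildcard = 255.255.255.255 - subnet mask
255 - 255 = 0
255 - 255 = 0
255 - 254 = 1
255 - 0 = 255
Wildcard: 0.0.1.255


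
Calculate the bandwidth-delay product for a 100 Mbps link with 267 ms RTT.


BDP = bandwidth * RTT
= 100 Mbps * 267 ms
= 100 * 1e6 * 267 / 1000 bits
= 26700000 bits
= 3337500 bytes
= 3259.2773 KB
BDP = 26700000 bits (3337500 bytes)


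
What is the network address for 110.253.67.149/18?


IP:   01101110.11111101.01000011.10010101
Mask: 11111111.11111111.11000000.00000000
AND operation:
Net:  01101110.11111101.01000000.00000000
Network: 110.253.64.0/18


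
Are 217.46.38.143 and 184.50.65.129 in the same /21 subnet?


Mask: 255.255.248.0
217.46.38.143 AND mask = 217.46.32.0
184.50.65.129 AND mask = 184.50.64.0
No, different subnets (217.46.32.0 vs 184.50.64.0)


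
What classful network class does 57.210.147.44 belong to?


First octet: 57
Binary: 00111001
0xxxxxxx -> Class A (1-126)
Class A, default mask 255.0.0.0 (/8)


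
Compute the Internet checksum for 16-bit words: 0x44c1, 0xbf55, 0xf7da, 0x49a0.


Sum all words (with carry folding):
+ 0x44c1 = 0x44c1
+ 0xbf55 = 0x0417
+ 0xf7da = 0xfbf1
+ 0x49a0 = 0x4592
One's complement: ~0x4592
Checksum = 0xba6d


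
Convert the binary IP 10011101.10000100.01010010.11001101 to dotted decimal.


10011101 = 157
10000100 = 132
01010010 = 82
11001101 = 205
IP: 157.132.82.205


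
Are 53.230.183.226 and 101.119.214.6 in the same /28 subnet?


Mask: 255.255.255.240
53.230.183.226 AND mask = 53.230.183.224
101.119.214.6 AND mask = 101.119.214.0
No, different subnets (53.230.183.224 vs 101.119.214.0)


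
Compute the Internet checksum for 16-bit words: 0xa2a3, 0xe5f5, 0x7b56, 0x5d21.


Sum all words (with carry folding):
+ 0xa2a3 = 0xa2a3
+ 0xe5f5 = 0x8899
+ 0x7b56 = 0x03f0
+ 0x5d21 = 0x6111
One's complement: ~0x6111
Checksum = 0x9eee


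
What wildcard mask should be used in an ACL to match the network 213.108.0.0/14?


Subnet mask: 255.252.0.0
Wildcard = 255.255.255.255 - subnet mask
255 - 255 = 0
255 - 252 = 3
255 - 0 = 255
255 - 0 = 255
Wildcard: 0.3.255.255


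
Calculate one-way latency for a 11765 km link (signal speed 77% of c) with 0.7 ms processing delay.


Speed = 0.77 * 3e5 km/s = 231000 km/s
Propagation delay = 11765 / 231000 = 0.0509 s = 50.9307 ms
Processing delay = 0.7 ms
Total one-way latency = 51.6307 ms


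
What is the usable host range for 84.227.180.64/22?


Network: 84.227.180.0
Broadcast: 84.227.183.255
First usable = network + 1
Last usable = broadcast - 1
Range: 84.227.180.1 to 84.227.183.254


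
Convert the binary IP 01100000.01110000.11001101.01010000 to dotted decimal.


01100000 = 96
01110000 = 112
11001101 = 205
01010000 = 80
IP: 96.112.205.80


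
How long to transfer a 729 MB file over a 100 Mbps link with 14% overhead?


Effective throughput = 100 * (1 - 14/100) = 86 Mbps
File size in Mb = 729 * 8 = 5832 Mb
Time = 5832 / 86
Time = 67.814 seconds


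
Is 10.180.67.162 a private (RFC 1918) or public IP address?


RFC 1918 private ranges:
  10.0.0.0/8 (10.0.0.0 - 10.255.255.255)
  172.16.0.0/12 (172.16.0.0 - 172.31.255.255)
  192.168.0.0/16 (192.168.0.0 - 192.168.255.255)
Private (in 10.0.0.0/8)


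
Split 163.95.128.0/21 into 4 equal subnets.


New prefix = 21 + 2 = 23
Each subnet has 512 addresses
  163.95.128.0/23
  163.95.130.0/23
  163.95.132.0/23
  163.95.134.0/23
Subnets: 163.95.128.0/23, 163.95.130.0/23, 163.95.132.0/23, 163.95.134.0/23


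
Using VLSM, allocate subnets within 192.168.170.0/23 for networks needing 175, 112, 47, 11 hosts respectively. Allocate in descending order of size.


175 hosts -> /24 (254 usable): 192.168.170.0/24
112 hosts -> /25 (126 usable): 192.168.171.0/25
47 hosts -> /26 (62 usable): 192.168.171.128/26
11 hosts -> /28 (14 usable): 192.168.171.192/28
Allocation: 192.168.170.0/24 (175 hosts, 254 usable); 192.168.171.0/25 (112 hosts, 126 usable); 192.168.171.128/26 (47 hosts, 62 usable); 192.168.171.192/28 (11 hosts, 14 usable)


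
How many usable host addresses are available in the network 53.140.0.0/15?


Host bits = 32 - 15 = 17
Total addresses = 2^17 = 131072
Usable = total - 2 (network and broadcast)
Usable hosts: 131070


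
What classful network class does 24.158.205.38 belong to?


First octet: 24
Binary: 00011000
0xxxxxxx -> Class A (1-126)
Class A, default mask 255.0.0.0 (/8)


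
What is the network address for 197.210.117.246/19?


IP:   11000101.11010010.01110101.11110110
Mask: 11111111.11111111.11100000.00000000
AND operation:
Net:  11000101.11010010.01100000.00000000
Network: 197.210.96.0/19


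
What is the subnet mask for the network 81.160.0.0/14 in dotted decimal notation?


/14 means 14 network bits, 18 host bits
Binary: 11111111111111000000000000000000
Mask: 255.252.0.0


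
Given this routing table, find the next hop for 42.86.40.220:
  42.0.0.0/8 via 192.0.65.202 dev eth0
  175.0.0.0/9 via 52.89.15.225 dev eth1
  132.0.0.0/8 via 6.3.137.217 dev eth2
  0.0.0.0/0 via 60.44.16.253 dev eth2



Longest prefix match for 42.86.40.220:
  /8 42.0.0.0: MATCH
  /9 175.0.0.0: no
  /8 132.0.0.0: no
  /0 0.0.0.0: MATCH
Selected: next-hop 192.0.65.202 via eth0 (matched /8)


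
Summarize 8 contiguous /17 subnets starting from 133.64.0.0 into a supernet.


Original prefix: /17
Number of subnets: 8 = 2^3
New prefix = 17 - 3 = 14
Supernet: 133.64.0.0/14


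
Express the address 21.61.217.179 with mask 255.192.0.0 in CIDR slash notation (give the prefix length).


Binary: 11111111.11000000.00000000.00000000
Count leading 1s
Prefix: /10


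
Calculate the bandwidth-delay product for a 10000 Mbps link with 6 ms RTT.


BDP = bandwidth * RTT
= 10000 Mbps * 6 ms
= 10000 * 1e6 * 6 / 1000 bits
= 60000000 bits
= 7500000 bytes
= 7324.2188 KB
BDP = 60000000 bits (7500000 bytes)


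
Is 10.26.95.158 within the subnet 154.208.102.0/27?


Subnet network: 154.208.102.0
Test IP AND mask: 10.26.95.128
No, 10.26.95.158 is not in 154.208.102.0/27


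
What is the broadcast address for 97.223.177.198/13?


Network: 97.216.0.0/13
Host bits = 19
Set all host bits to 1:
Broadcast: 97.223.255.255


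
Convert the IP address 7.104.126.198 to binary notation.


7 = 00000111
104 = 01101000
126 = 01111110
198 = 11000110
Binary: 00000111.01101000.01111110.11000110


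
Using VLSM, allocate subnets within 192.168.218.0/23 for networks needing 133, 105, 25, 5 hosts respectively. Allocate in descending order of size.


133 hosts -> /24 (254 usable): 192.168.218.0/24
105 hosts -> /25 (126 usable): 192.168.219.0/25
25 hosts -> /27 (30 usable): 192.168.219.128/27
5 hosts -> /29 (6 usable): 192.168.219.160/29
Allocation: 192.168.218.0/24 (133 hosts, 254 usable); 192.168.219.0/25 (105 hosts, 126 usable); 192.168.219.128/27 (25 hosts, 30 usable); 192.168.219.160/29 (5 hosts, 6 usable)


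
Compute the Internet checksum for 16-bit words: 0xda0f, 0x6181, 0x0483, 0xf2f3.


Sum all words (with carry folding):
+ 0xda0f = 0xda0f
+ 0x6181 = 0x3b91
+ 0x0483 = 0x4014
+ 0xf2f3 = 0x3308
One's complement: ~0x3308
Checksum = 0xccf7


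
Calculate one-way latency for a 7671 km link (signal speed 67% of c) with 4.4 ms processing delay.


Speed = 0.67 * 3e5 km/s = 201000 km/s
Propagation delay = 7671 / 201000 = 0.0382 s = 38.1642 ms
Processing delay = 4.4 ms
Total one-way latency = 42.5642 ms


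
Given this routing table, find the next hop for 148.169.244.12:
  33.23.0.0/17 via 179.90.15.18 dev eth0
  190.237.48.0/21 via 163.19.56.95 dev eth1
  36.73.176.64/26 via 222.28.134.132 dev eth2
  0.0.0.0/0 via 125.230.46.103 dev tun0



Longest prefix match for 148.169.244.12:
  /17 33.23.0.0: no
  /21 190.237.48.0: no
  /26 36.73.176.64: no
  /0 0.0.0.0: MATCH
Selected: next-hop 125.230.46.103 via tun0 (matched /0)


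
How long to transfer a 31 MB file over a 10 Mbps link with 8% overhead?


Effective throughput = 10 * (1 - 8/100) = 9.2 Mbps
File size in Mb = 31 * 8 = 248 Mb
Time = 248 / 9.2
Time = 26.9565 seconds


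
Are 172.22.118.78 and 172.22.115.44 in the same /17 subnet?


Mask: 255.255.128.0
172.22.118.78 AND mask = 172.22.0.0
172.22.115.44 AND mask = 172.22.0.0
Yes, same subnet (172.22.0.0)


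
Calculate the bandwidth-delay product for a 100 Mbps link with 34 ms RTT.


BDP = bandwidth * RTT
= 100 Mbps * 34 ms
= 100 * 1e6 * 34 / 1000 bits
= 3400000 bits
= 425000 bytes
= 415.0391 KB
BDP = 3400000 bits (425000 bytes)


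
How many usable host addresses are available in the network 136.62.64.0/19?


Host bits = 32 - 19 = 13
Total addresses = 2^13 = 8192
Usable = total - 2 (network and broadcast)
Usable hosts: 8190


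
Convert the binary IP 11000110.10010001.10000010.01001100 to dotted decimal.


11000110 = 198
10010001 = 145
10000010 = 130
01001100 = 76
IP: 198.145.130.76


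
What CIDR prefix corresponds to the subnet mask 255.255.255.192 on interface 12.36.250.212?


Binary: 11111111.11111111.11111111.11000000
Count leading 1s
Prefix: /26


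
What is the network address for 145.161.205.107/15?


IP:   10010001.10100001.11001101.01101011
Mask: 11111111.11111110.00000000.00000000
AND operation:
Net:  10010001.10100000.00000000.00000000
Network: 145.160.0.0/15


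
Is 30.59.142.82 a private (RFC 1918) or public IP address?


RFC 1918 private ranges:
  10.0.0.0/8 (10.0.0.0 - 10.255.255.255)
  172.16.0.0/12 (172.16.0.0 - 172.31.255.255)
  192.168.0.0/16 (192.168.0.0 - 192.168.255.255)
Public (not in any RFC 1918 range)


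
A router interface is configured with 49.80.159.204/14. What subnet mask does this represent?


/14 means 14 network bits, 18 host bits
Binary: 11111111111111000000000000000000
Mask: 255.252.0.0


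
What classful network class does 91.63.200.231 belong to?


First octet: 91
Binary: 01011011
0xxxxxxx -> Class A (1-126)
Class A, default mask 255.0.0.0 (/8)


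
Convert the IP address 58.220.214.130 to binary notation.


58 = 00111010
220 = 11011100
214 = 11010110
130 = 10000010
Binary: 00111010.11011100.11010110.10000010


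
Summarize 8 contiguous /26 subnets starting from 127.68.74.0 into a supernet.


Original prefix: /26
Number of subnets: 8 = 2^3
New prefix = 26 - 3 = 23
Supernet: 127.68.74.0/23


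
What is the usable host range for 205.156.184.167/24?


Network: 205.156.184.0
Broadcast: 205.156.184.255
First usable = network + 1
Last usable = broadcast - 1
Range: 205.156.184.1 to 205.156.184.254


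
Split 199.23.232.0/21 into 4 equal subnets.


New prefix = 21 + 2 = 23
Each subnet has 512 addresses
  199.23.232.0/23
  199.23.234.0/23
  199.23.236.0/23
  199.23.238.0/23
Subnets: 199.23.232.0/23, 199.23.234.0/23, 199.23.236.0/23, 199.23.238.0/23


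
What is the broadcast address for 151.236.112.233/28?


Network: 151.236.112.224/28
Host bits = 4
Set all host bits to 1:
Broadcast: 151.236.112.239


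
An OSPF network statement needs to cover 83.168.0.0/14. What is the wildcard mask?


Subnet mask: 255.252.0.0
Wildcard = 255.255.255.255 - subnet mask
255 - 255 = 0
255 - 252 = 3
255 - 0 = 255
255 - 0 = 255
Wildcard: 0.3.255.255


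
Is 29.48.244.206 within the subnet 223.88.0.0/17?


Subnet network: 223.88.0.0
Test IP AND mask: 29.48.128.0
No, 29.48.244.206 is not in 223.88.0.0/17


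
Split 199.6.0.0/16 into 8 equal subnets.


New prefix = 16 + 3 = 19
Each subnet has 8192 addresses
  199.6.0.0/19
  199.6.32.0/19
  199.6.64.0/19
  199.6.96.0/19
  199.6.128.0/19
  199.6.160.0/19
  199.6.192.0/19
  199.6.224.0/19
Subnets: 199.6.0.0/19, 199.6.32.0/19, 199.6.64.0/19, 199.6.96.0/19, 199.6.128.0/19, 199.6.160.0/19, 199.6.192.0/19, 199.6.224.0/19


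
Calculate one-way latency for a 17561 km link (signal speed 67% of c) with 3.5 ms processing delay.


Speed = 0.67 * 3e5 km/s = 201000 km/s
Propagation delay = 17561 / 201000 = 0.0874 s = 87.3682 ms
Processing delay = 3.5 ms
Total one-way latency = 90.8682 ms


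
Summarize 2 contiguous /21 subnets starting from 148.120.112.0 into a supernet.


Original prefix: /21
Number of subnets: 2 = 2^1
New prefix = 21 - 1 = 20
Supernet: 148.120.112.0/20


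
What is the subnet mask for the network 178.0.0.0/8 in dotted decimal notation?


/8 means 8 network bits, 24 host bits
Binary: 11111111000000000000000000000000
Mask: 255.0.0.0


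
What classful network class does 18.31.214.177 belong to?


First octet: 18
Binary: 00010010
0xxxxxxx -> Class A (1-126)
Class A, default mask 255.0.0.0 (/8)


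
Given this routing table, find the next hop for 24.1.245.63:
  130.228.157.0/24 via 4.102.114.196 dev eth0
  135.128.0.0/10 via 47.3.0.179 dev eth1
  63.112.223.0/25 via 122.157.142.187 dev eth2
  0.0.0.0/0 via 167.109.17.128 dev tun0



Longest prefix match for 24.1.245.63:
  /24 130.228.157.0: no
  /10 135.128.0.0: no
  /25 63.112.223.0: no
  /0 0.0.0.0: MATCH
Selected: next-hop 167.109.17.128 via tun0 (matched /0)
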